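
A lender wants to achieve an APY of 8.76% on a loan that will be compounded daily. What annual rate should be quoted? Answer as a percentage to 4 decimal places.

8.3983%

(1 + r/365)^365 − 1 = 0.0876, so 1 + r/365 = 1.0876^(1/365).
r/365 = 0.000230, so r = 0.083983 = 8.3983%.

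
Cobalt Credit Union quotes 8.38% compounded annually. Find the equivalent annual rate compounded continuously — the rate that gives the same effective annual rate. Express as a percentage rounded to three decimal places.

Compounded annually, EAR = nominal = 0.083800.
Equivalent continuous rate: r = ln(1 + 0.083800) = 0.080473 = 8.047%.

8.047%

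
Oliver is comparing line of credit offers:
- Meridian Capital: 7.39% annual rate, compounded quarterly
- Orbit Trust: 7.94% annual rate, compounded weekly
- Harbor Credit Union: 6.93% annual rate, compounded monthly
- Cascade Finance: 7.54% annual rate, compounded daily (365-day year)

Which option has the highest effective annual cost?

Orbit Trust

Meridian Capital: (1 + 0.0739/4)^4 − 1 = 7.597%
Orbit Trust: (1 + 0.0794/52)^52 − 1 = 8.257%
Harbor Credit Union: (1 + 0.0693/12)^12 − 1 = 7.154%
Cascade Finance: (1 + 0.0754/365)^365 − 1 = 7.831%
The highest effective annual rate is Orbit Trust at 8.257%.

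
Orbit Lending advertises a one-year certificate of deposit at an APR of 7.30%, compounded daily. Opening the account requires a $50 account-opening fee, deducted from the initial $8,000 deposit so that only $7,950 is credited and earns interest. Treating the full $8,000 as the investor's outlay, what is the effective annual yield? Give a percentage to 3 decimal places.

Value after one year: 7,950 × (1 + 0.0730/365)^365 = 7,950 × 1.075723 = $8,552.00.
Effective yield on the $8,000 outlay: 8,552.00 / 8,000 − 1 = 0.068999 = 6.900%.

6.900%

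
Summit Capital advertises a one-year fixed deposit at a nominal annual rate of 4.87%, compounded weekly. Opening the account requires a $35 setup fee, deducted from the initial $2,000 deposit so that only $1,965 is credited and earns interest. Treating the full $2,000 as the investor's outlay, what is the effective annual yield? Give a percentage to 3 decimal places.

Value after one year: 1,965 × (1 + 0.0487/52)^52 = 1,965 × 1.049881 = $2,063.02.
Effective yield on the $2,000 outlay: 2,063.02 / 2,000 − 1 = 0.031508 = 3.151%.

3.151%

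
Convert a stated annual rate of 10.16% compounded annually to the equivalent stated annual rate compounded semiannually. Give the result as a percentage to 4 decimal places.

Compounded annually, EAR = nominal = 0.101600.
Solve (1 + r/2)^2 = 1.101600: r/2 = 1.101600^(1/2) − 1 = 0.049571, so r = 0.099143 = 9.9143%.

9.9143%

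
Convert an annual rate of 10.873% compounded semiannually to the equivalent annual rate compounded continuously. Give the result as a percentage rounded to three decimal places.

10.588%

EAR = (1 + 0.10873/2)^2 − 1 = 0.111686.
Equivalent continuous rate: r = ln(1 + 0.111686) = 0.105877 = 10.588%.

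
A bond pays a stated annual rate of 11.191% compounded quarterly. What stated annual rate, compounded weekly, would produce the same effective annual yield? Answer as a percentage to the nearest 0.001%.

EAR = (1 + 0.11191/4)^4 − 1 = 0.116695.
Solve (1 + r/52)^52 = 1.116695: r/52 = 1.116695^(1/52) − 1 = 0.002125, so r = 0.110490 = 11.049%.

11.049%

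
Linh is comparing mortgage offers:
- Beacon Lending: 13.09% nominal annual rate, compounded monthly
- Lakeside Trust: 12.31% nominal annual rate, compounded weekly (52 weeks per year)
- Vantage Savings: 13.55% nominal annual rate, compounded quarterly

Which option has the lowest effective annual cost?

Beacon Lending: (1 + 0.1309/12)^12 − 1 = 13.905%
Lakeside Trust: (1 + 0.1231/52)^52 − 1 = 13.083%
Vantage Savings: (1 + 0.1355/4)^4 − 1 = 14.254%
The lowest effective annual rate is Lakeside Trust at 13.083%.

Lakeside Trust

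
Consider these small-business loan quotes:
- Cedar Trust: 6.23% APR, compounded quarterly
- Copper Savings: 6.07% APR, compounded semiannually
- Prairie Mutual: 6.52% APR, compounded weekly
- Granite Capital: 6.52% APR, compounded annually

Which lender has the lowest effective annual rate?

Copper Savings

Cedar Trust: (1 + 0.0623/4)^4 − 1 = 6.377%
Copper Savings: (1 + 0.0607/2)^2 − 1 = 6.162%
Prairie Mutual: (1 + 0.0652/52)^52 − 1 = 6.733%
Granite Capital: compounded annually, EAR = 6.520%
The lowest effective annual rate is Copper Savings at 6.162%.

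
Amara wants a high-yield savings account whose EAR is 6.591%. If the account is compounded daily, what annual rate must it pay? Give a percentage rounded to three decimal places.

(1 + r/365)^365 − 1 = 0.06591, so 1 + r/365 = 1.06591^(1/365).
r/365 = 0.000175, so r = 0.063834 = 6.383%.

6.383%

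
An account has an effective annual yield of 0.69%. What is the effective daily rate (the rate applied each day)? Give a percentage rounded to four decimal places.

The per-day rate i satisfies (1 + i)^365 = 1 + 0.0069.
i = 1.0069^(1/365) − 1 = 0.0000188 = 0.0019%.

0.0019%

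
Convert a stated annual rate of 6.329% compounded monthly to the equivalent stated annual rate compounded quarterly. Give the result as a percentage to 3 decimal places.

6.362%

EAR = (1 + 0.06329/12)^12 − 1 = 0.065159.
Solve (1 + r/4)^4 = 1.065159: r/4 = 1.065159^(1/4) − 1 = 0.015906, so r = 0.063624 = 6.362%.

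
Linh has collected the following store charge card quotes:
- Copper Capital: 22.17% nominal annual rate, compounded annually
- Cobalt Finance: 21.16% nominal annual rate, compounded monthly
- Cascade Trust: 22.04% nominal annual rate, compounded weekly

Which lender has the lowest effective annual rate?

Copper Capital: compounded annually, EAR = 22.170%
Cobalt Finance: (1 + 0.2116/12)^12 − 1 = 23.338%
Cascade Trust: (1 + 0.2204/52)^52 − 1 = 24.599%
The lowest effective annual rate is Copper Capital at 22.170%.

Copper Capital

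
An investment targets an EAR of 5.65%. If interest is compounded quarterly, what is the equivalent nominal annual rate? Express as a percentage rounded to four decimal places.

(1 + r/4)^4 − 1 = 0.0565, so 1 + r/4 = 1.0565^(1/4).
r/4 = 0.013835, so r = 0.055341 = 5.5341%.

5.5341%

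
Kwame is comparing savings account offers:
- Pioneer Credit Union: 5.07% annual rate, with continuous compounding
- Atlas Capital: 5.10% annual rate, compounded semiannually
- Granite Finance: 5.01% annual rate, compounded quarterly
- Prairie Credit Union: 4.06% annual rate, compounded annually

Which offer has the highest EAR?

Pioneer Credit Union

Pioneer Credit Union: e^0.0507 − 1 = 5.201%
Atlas Capital: (1 + 0.0510/2)^2 − 1 = 5.165%
Granite Finance: (1 + 0.0501/4)^4 − 1 = 5.105%
Prairie Credit Union: compounded annually, EAR = 4.060%
The highest effective annual rate is Pioneer Credit Union at 5.201%.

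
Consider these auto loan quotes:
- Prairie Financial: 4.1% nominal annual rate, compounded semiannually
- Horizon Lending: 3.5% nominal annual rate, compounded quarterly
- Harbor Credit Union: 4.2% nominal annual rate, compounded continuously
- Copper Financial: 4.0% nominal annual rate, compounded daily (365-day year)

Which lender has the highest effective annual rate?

Prairie Financial: (1 + 0.041/2)^2 − 1 = 4.142%
Horizon Lending: (1 + 0.035/4)^4 − 1 = 3.546%
Harbor Credit Union: e^0.042 − 1 = 4.289%
Copper Financial: (1 + 0.040/365)^365 − 1 = 4.081%
The highest effective annual rate is Harbor Credit Union at 4.289%.

Harbor Credit Union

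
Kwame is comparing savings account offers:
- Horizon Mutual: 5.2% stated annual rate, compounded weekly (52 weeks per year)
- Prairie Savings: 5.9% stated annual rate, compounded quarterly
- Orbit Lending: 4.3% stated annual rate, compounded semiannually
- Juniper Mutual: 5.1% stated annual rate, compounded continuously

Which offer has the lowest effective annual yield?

Orbit Lending

Horizon Mutual: (1 + 0.052/52)^52 − 1 = 5.335%
Prairie Savings: (1 + 0.059/4)^4 − 1 = 6.032%
Orbit Lending: (1 + 0.043/2)^2 − 1 = 4.346%
Juniper Mutual: e^0.051 − 1 = 5.232%
The lowest effective annual rate is Orbit Lending at 4.346%.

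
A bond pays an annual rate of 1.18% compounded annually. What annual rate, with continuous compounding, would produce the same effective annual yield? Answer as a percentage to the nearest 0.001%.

Compounded annually, EAR = nominal = 0.011800.
Equivalent continuous rate: r = ln(1 + 0.011800) = 0.011731 = 1.173%.

1.173%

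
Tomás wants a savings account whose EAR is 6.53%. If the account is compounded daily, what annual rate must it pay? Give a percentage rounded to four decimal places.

(1 + r/365)^365 − 1 = 0.0653, so 1 + r/365 = 1.0653^(1/365).
r/365 = 0.000173, so r = 0.063262 = 6.3262%.

6.3262%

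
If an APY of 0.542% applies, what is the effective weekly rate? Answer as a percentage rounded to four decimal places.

The per-week rate i satisfies (1 + i)^52 = 1 + 0.00542.
i = 1.00542^(1/52) − 1 = 0.0001040 = 0.0104%.

0.0104%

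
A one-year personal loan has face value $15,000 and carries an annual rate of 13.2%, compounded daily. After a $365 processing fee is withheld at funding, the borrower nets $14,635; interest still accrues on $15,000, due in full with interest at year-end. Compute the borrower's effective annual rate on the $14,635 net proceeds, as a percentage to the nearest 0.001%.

16.954%

Amount owed after one year: 15,000 × (1 + 0.132/365)^365 = 15,000 × 1.141081 = $17,116.22.
Effective rate on net proceeds: 17,116.22 / 14,635 − 1 = 0.169540 = 16.954%.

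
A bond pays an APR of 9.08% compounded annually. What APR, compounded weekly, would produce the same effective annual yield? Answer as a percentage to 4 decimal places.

8.6984%

Compounded annually, EAR = nominal = 0.090800.
Solve (1 + r/52)^52 = 1.090800: r/52 = 1.090800^(1/52) − 1 = 0.001673, so r = 0.086984 = 8.6984%.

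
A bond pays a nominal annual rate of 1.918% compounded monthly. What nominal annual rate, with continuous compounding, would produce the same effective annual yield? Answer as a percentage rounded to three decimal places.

EAR = (1 + 0.01918/12)^12 − 1 = 0.019350.
Equivalent continuous rate: r = ln(1 + 0.019350) = 0.019165 = 1.916%.

1.916%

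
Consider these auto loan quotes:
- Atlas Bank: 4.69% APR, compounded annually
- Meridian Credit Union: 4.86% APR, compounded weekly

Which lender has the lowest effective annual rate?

Atlas Bank: compounded annually, EAR = 4.690%
Meridian Credit Union: (1 + 0.0486/52)^52 − 1 = 4.978%
The lowest effective annual rate is Atlas Bank at 4.690%.

Atlas Bank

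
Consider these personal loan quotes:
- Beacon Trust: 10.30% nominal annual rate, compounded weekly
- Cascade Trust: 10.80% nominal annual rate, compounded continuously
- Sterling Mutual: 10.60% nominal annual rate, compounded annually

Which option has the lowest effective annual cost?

Sterling Mutual

Beacon Trust: (1 + 0.1030/52)^52 − 1 = 10.838%
Cascade Trust: e^0.1080 − 1 = 11.405%
Sterling Mutual: compounded annually, EAR = 10.600%
The lowest effective annual rate is Sterling Mutual at 10.600%.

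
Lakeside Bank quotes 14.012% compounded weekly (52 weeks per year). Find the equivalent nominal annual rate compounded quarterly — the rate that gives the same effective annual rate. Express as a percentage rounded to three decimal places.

EAR = (1 + 0.14012/52)^52 − 1 = 0.150195.
Solve (1 + r/4)^4 = 1.150195: r/4 = 1.150195^(1/4) − 1 = 0.035602, so r = 0.142408 = 14.241%.

14.241%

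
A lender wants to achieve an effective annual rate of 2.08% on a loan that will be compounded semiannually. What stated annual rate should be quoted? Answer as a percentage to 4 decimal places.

(1 + r/2)^2 − 1 = 0.0208, so 1 + r/2 = 1.0208^(1/2).
r/2 = 0.010346, so r = 0.020693 = 2.0693%.

2.0693%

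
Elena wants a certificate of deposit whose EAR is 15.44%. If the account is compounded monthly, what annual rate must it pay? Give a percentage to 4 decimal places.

(1 + r/12)^12 − 1 = 0.1544, so 1 + r/12 = 1.1544^(1/12).
r/12 = 0.012037, so r = 0.144443 = 14.4443%.

14.4443%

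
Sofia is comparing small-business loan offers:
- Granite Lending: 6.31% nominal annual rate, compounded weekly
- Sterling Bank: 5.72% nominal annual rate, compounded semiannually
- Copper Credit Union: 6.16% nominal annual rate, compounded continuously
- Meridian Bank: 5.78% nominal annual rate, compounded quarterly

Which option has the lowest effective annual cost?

Granite Lending: (1 + 0.0631/52)^52 − 1 = 6.509%
Sterling Bank: (1 + 0.0572/2)^2 − 1 = 5.802%
Copper Credit Union: e^0.0616 − 1 = 6.354%
Meridian Bank: (1 + 0.0578/4)^4 − 1 = 5.906%
The lowest effective annual rate is Sterling Bank at 5.802%.

Sterling Bank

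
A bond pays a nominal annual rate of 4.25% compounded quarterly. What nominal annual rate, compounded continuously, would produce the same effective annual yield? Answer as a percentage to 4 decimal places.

4.2276%

EAR = (1 + 0.0425/4)^4 − 1 = 0.043182.
Equivalent continuous rate: r = ln(1 + 0.043182) = 0.042276 = 4.2276%.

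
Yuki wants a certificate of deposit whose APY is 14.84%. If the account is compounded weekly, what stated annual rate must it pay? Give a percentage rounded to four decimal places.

(1 + r/52)^52 − 1 = 0.1484, so 1 + r/52 = 1.1484^(1/52).
r/52 = 0.002664, so r = 0.138554 = 13.8554%.

13.8554%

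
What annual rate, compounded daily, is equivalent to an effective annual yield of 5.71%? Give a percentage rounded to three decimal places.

5.553%

(1 + r/365)^365 − 1 = 0.0571, so 1 + r/365 = 1.0571^(1/365).
r/365 = 0.000152, so r = 0.055534 = 5.553%.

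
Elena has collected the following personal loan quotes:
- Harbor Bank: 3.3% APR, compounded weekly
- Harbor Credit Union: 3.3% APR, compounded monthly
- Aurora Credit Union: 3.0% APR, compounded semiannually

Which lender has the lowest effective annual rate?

Aurora Credit Union

Harbor Bank: (1 + 0.033/52)^52 − 1 = 3.354%
Harbor Credit Union: (1 + 0.033/12)^12 − 1 = 3.350%
Aurora Credit Union: (1 + 0.030/2)^2 − 1 = 3.022%
The lowest effective annual rate is Aurora Credit Union at 3.022%.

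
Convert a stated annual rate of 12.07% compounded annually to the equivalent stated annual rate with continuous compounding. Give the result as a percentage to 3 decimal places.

Compounded annually, EAR = nominal = 0.120700.
Equivalent continuous rate: r = ln(1 + 0.120700) = 0.113953 = 11.395%.

11.395%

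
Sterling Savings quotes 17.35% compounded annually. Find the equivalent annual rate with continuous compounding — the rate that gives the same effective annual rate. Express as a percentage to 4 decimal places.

Compounded annually, EAR = nominal = 0.173500.
Equivalent continuous rate: r = ln(1 + 0.173500) = 0.159991 = 15.9991%.

15.9991%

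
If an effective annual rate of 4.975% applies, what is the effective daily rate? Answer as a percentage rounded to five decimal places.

0.01330%

The per-day rate i satisfies (1 + i)^365 = 1 + 0.04975.
i = 1.04975^(1/365) − 1 = 0.0001330 = 0.01330%.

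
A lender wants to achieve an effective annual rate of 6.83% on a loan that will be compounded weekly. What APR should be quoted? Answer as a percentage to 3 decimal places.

6.611%

(1 + r/52)^52 − 1 = 0.0683, so 1 + r/52 = 1.0683^(1/52).
r/52 = 0.001271, so r = 0.066111 = 6.611%.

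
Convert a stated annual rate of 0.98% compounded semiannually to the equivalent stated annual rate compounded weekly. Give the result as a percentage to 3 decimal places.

EAR = (1 + 0.0098/2)^2 − 1 = 0.009824.
Solve (1 + r/52)^52 = 1.009824: r/52 = 1.009824^(1/52) − 1 = 0.000188, so r = 0.009777 = 0.978%.

0.978%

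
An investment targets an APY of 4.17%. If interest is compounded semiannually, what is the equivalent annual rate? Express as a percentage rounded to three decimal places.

4.127%

(1 + r/2)^2 − 1 = 0.0417, so 1 + r/2 = 1.0417^(1/2).
r/2 = 0.020637, so r = 0.041274 = 4.127%.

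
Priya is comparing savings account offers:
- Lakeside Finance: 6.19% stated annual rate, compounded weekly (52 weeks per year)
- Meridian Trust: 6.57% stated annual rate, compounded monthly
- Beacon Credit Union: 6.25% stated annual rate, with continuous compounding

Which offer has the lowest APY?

Lakeside Finance: (1 + 0.0619/52)^52 − 1 = 6.382%
Meridian Trust: (1 + 0.0657/12)^12 − 1 = 6.771%
Beacon Credit Union: e^0.0625 − 1 = 6.449%
The lowest effective annual rate is Lakeside Finance at 6.382%.

Lakeside Finance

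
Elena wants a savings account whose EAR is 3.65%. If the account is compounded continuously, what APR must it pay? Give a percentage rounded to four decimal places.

3.5850%

Continuous: nominal r satisfies e^r − 1 = 0.0365.
r = ln(1 + 0.0365) = ln(1.0365) = 0.035850 = 3.5850%.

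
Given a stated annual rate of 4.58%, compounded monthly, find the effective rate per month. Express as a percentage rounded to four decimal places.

With a nominal annual rate compounded monthly, the periodic rate is the nominal rate divided by 12.
i = 0.0458 / 12 = 0.0038167 = 0.3817%.

0.3817%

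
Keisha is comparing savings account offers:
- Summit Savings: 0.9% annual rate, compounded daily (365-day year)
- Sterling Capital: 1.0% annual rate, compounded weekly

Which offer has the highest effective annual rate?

Summit Savings: (1 + 0.009/365)^365 − 1 = 0.904%
Sterling Capital: (1 + 0.010/52)^52 − 1 = 1.005%
The highest effective annual rate is Sterling Capital at 1.005%.

Sterling Capital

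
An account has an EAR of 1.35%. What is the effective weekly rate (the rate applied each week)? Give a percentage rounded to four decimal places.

0.0258%

The per-week rate i satisfies (1 + i)^52 = 1 + 0.0135.
i = 1.0135^(1/52) − 1 = 0.0002579 = 0.0258%.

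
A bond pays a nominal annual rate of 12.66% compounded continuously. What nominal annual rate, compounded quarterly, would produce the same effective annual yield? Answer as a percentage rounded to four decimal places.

EAR under continuous compounding: e^0.1266 − 1 = 0.134963.
Solve (1 + r/4)^4 = 1.134963: r/4 = 1.134963^(1/4) − 1 = 0.032156, so r = 0.128625 = 12.8625%.

12.8625%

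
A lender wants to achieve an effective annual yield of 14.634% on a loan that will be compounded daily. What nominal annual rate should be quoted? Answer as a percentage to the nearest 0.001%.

13.660%

(1 + r/365)^365 − 1 = 0.14634, so 1 + r/365 = 1.14634^(1/365).
r/365 = 0.000374, so r = 0.136600 = 13.660%.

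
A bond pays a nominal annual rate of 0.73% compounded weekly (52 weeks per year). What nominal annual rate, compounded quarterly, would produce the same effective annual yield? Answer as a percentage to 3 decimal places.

EAR = (1 + 0.0073/52)^52 − 1 = 0.007326.
Solve (1 + r/4)^4 = 1.007326: r/4 = 1.007326^(1/4) − 1 = 0.001827, so r = 0.007306 = 0.731%.

0.731%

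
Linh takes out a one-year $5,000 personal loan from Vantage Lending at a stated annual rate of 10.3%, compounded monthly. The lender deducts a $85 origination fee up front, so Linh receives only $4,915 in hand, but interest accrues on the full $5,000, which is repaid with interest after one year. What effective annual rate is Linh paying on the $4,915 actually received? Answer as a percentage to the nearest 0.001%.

Amount owed after one year: 5,000 × (1 + 0.103/12)^12 = 5,000 × 1.108004 = $5,540.02.
Effective rate on net proceeds: 5,540.02 / 4,915 − 1 = 0.127166 = 12.717%.

12.717%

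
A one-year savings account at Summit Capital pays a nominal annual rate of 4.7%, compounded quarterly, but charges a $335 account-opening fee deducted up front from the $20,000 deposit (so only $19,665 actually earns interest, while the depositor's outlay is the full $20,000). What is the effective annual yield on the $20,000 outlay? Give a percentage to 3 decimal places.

Value after one year: 19,665 × (1 + 0.047/4)^4 = 19,665 × 1.047835 = $20,605.67.
Effective yield on the $20,000 outlay: 20,605.67 / 20,000 − 1 = 0.030284 = 3.028%.

3.028%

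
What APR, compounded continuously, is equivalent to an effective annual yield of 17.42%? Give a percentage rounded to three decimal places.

Continuous: nominal r satisfies e^r − 1 = 0.1742.
r = ln(1 + 0.1742) = ln(1.1742) = 0.160587 = 16.059%.

16.059%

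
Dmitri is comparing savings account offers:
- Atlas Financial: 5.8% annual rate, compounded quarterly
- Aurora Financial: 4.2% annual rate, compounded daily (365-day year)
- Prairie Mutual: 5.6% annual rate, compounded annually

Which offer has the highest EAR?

Atlas Financial

Atlas Financial: (1 + 0.058/4)^4 − 1 = 5.927%
Aurora Financial: (1 + 0.042/365)^365 − 1 = 4.289%
Prairie Mutual: compounded annually, EAR = 5.600%
The highest effective annual rate is Atlas Financial at 5.927%.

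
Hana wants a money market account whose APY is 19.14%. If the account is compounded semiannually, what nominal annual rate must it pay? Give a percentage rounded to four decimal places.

(1 + r/2)^2 − 1 = 0.1914, so 1 + r/2 = 1.1914^(1/2).
r/2 = 0.091513, so r = 0.183025 = 18.3025%.

18.3025%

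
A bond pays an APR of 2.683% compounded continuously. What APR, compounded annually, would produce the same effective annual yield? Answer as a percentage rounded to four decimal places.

EAR under continuous compounding: e^0.02683 − 1 = 0.027193.
Compounded annually, the equivalent nominal rate is the EAR itself: 2.7193%.

2.7193%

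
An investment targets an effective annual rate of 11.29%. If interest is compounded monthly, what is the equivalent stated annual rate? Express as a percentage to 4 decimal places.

10.7447%

(1 + r/12)^12 − 1 = 0.1129, so 1 + r/12 = 1.1129^(1/12).
r/12 = 0.008954, so r = 0.107447 = 10.7447%.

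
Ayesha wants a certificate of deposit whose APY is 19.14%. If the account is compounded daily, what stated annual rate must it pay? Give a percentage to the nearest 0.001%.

(1 + r/365)^365 − 1 = 0.1914, so 1 + r/365 = 1.1914^(1/365).
r/365 = 0.000480, so r = 0.175171 = 17.517%.

17.517%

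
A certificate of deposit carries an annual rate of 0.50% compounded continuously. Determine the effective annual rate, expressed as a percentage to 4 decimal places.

0.5013%

With continuous compounding, EAR = e^0.0050 − 1.
e^0.0050 = 1.005013, so EAR = 0.005013 = 0.5013%.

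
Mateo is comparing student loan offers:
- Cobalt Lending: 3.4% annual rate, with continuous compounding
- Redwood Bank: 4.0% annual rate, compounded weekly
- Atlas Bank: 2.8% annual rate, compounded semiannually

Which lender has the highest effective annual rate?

Cobalt Lending: e^0.034 − 1 = 3.458%
Redwood Bank: (1 + 0.040/52)^52 − 1 = 4.079%
Atlas Bank: (1 + 0.028/2)^2 − 1 = 2.820%
The highest effective annual rate is Redwood Bank at 4.079%.

Redwood Bank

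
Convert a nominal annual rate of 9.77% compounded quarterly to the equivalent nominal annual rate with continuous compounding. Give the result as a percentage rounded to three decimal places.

9.653%

EAR = (1 + 0.0977/4)^4 − 1 = 0.101338.
Equivalent continuous rate: r = ln(1 + 0.101338) = 0.096526 = 9.653%.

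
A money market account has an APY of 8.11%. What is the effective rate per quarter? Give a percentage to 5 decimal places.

1.96860%

The per-quarter rate i satisfies (1 + i)^4 = 1 + 0.0811.
i = 1.0811^(1/4) − 1 = 0.0196860 = 1.96860%.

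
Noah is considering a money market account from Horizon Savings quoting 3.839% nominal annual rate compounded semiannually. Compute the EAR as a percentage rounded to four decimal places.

3.8758%

EAR = (1 + 0.03839/2)^2 − 1.
= (1 + 0.019195)^2 − 1 = 1.038758 − 1 = 3.8758%.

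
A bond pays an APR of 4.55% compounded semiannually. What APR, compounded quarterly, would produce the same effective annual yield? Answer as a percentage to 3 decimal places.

EAR = (1 + 0.0455/2)^2 − 1 = 0.046018.
Solve (1 + r/4)^4 = 1.046018: r/4 = 1.046018^(1/4) − 1 = 0.011311, so r = 0.045244 = 4.524%.

4.524%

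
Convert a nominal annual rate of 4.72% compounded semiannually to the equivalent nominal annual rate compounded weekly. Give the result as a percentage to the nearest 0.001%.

EAR = (1 + 0.0472/2)^2 − 1 = 0.047757.
Solve (1 + r/52)^52 = 1.047757: r/52 = 1.047757^(1/52) − 1 = 0.000898, so r = 0.046673 = 4.667%.

4.667%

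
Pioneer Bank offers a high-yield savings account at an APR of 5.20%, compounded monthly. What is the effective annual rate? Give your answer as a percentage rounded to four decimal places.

EAR = (1 + 0.0520/12)^12 − 1.
= 1.053257 − 1 = 5.3257%.

5.3257%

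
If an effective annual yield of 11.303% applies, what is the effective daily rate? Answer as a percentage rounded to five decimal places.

0.02934%

The per-day rate i satisfies (1 + i)^365 = 1 + 0.11303.
i = 1.11303^(1/365) − 1 = 0.0002934 = 0.02934%.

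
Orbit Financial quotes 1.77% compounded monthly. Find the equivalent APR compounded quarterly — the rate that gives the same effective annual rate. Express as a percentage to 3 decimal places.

EAR = (1 + 0.0177/12)^12 − 1 = 0.017844.
Solve (1 + r/4)^4 = 1.017844: r/4 = 1.017844^(1/4) − 1 = 0.004432, so r = 0.017726 = 1.773%.

1.773%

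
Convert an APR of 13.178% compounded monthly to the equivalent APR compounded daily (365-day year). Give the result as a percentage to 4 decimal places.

EAR = (1 + 0.13178/12)^12 − 1 = 0.140038.
Solve (1 + r/365)^365 = 1.140038: r/365 = 1.140038^(1/365) − 1 = 0.000359, so r = 0.131085 = 13.1085%.

13.1085%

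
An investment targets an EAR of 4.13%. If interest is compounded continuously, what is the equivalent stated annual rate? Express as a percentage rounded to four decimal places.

Continuous: nominal r satisfies e^r − 1 = 0.0413.
r = ln(1 + 0.0413) = ln(1.0413) = 0.040470 = 4.0470%.

4.0470%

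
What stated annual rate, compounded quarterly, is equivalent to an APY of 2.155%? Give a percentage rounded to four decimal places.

2.1378%

(1 + r/4)^4 − 1 = 0.02155, so 1 + r/4 = 1.02155^(1/4).
r/4 = 0.005345, so r = 0.021378 = 2.1378%.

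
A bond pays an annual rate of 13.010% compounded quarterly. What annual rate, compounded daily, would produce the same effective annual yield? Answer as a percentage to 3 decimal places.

12.805%

EAR = (1 + 0.13010/4)^4 − 1 = 0.136586.
Solve (1 + r/365)^365 = 1.136586: r/365 = 1.136586^(1/365) − 1 = 0.000351, so r = 0.128051 = 12.805%.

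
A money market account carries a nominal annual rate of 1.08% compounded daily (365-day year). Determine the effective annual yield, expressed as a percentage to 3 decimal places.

1.086%

EAR = (1 + 0.0108/365)^365 − 1.
= 1.010858 − 1 = 1.086%.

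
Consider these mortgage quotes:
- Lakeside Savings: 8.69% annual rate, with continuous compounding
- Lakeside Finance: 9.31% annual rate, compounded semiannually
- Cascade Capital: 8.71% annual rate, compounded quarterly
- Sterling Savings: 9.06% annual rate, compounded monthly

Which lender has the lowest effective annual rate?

Lakeside Savings: e^0.0869 − 1 = 9.079%
Lakeside Finance: (1 + 0.0931/2)^2 − 1 = 9.527%
Cascade Capital: (1 + 0.0871/4)^4 − 1 = 8.999%
Sterling Savings: (1 + 0.0906/12)^12 − 1 = 9.446%
The lowest effective annual rate is Cascade Capital at 8.999%.

Cascade Capital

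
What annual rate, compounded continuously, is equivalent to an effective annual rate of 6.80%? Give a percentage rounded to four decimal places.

6.5788%

Continuous: nominal r satisfies e^r − 1 = 0.0680.
r = ln(1 + 0.0680) = ln(1.0680) = 0.065788 = 6.5788%.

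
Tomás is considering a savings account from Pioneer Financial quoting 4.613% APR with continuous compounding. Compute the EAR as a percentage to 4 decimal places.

4.7211%

With continuous compounding, EAR = e^0.04613 − 1.
e^0.04613 = 1.047211, so EAR = 0.047211 = 4.7211%.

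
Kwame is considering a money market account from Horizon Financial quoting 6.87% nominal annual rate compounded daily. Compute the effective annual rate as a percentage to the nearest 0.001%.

7.111%

EAR = (1 + 0.0687/365)^365 − 1.
= (1 + 0.000188)^365 − 1 = 1.071108 − 1 = 7.111%.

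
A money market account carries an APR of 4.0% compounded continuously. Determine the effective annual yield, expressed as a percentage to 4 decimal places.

4.0811%

With continuous compounding, EAR = e^0.040 − 1.
e^0.040 = 1.040811, so EAR = 0.040811 = 4.0811%.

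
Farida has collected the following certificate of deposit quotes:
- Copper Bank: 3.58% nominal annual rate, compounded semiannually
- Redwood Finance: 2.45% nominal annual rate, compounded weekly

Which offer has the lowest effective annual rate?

Copper Bank: (1 + 0.0358/2)^2 − 1 = 3.612%
Redwood Finance: (1 + 0.0245/52)^52 − 1 = 2.480%
The lowest effective annual rate is Redwood Finance at 2.480%.

Redwood Finance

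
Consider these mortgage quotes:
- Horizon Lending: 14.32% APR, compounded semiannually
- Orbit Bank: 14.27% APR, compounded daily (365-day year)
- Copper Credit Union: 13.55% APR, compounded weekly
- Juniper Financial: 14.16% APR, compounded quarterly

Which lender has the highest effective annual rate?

Orbit Bank

Horizon Lending: (1 + 0.1432/2)^2 − 1 = 14.833%
Orbit Bank: (1 + 0.1427/365)^365 − 1 = 15.335%
Copper Credit Union: (1 + 0.1355/52)^52 − 1 = 14.491%
Juniper Financial: (1 + 0.1416/4)^4 − 1 = 14.930%
The highest effective annual rate is Orbit Bank at 15.335%.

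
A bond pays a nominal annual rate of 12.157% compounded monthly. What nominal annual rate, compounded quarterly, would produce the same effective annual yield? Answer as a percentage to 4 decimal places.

12.2806%

EAR = (1 + 0.12157/12)^12 − 1 = 0.128578.
Solve (1 + r/4)^4 = 1.128578: r/4 = 1.128578^(1/4) − 1 = 0.030701, so r = 0.122806 = 12.2806%.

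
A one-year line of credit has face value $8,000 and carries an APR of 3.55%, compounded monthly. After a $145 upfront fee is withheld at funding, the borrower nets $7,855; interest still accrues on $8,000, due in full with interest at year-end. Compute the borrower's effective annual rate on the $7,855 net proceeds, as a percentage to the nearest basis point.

5.52%

Amount owed after one year: 8,000 × (1 + 0.0355/12)^12 = 8,000 × 1.036083 = $8,288.67.
Effective rate on net proceeds: 8,288.67 / 7,855 − 1 = 0.055209 = 5.52%.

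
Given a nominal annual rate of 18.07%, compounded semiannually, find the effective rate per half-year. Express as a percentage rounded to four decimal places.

With a nominal annual rate compounded semiannually, the periodic rate is the nominal rate divided by 2.
i = 0.1807 / 2 = 0.0903500 = 9.0350%.

9.0350%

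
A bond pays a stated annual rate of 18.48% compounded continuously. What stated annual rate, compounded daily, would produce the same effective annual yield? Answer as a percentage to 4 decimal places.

EAR under continuous compounding: e^0.1848 − 1 = 0.202978.
Solve (1 + r/365)^365 = 1.202978: r/365 = 1.202978^(1/365) − 1 = 0.000506, so r = 0.184847 = 18.4847%.

18.4847%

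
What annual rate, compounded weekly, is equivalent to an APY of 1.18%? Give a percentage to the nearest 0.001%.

1.173%

(1 + r/52)^52 − 1 = 0.0118, so 1 + r/52 = 1.0118^(1/52).
r/52 = 0.000226, so r = 0.011732 = 1.173%.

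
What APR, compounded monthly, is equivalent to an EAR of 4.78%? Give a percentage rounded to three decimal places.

(1 + r/12)^12 − 1 = 0.0478, so 1 + r/12 = 1.0478^(1/12).
r/12 = 0.003899, so r = 0.046784 = 4.678%.

4.678%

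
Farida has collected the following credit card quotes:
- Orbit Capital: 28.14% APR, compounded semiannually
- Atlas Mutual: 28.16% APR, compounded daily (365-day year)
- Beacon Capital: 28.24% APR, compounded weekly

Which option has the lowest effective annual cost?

Orbit Capital

Orbit Capital: (1 + 0.2814/2)^2 − 1 = 30.120%
Atlas Mutual: (1 + 0.2816/365)^365 − 1 = 32.510%
Beacon Capital: (1 + 0.2824/52)^52 − 1 = 32.530%
The lowest effective annual rate is Orbit Capital at 30.120%.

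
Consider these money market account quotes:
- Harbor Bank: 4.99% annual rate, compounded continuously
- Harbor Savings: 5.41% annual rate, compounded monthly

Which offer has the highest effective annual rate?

Harbor Savings

Harbor Bank: e^0.0499 − 1 = 5.117%
Harbor Savings: (1 + 0.0541/12)^12 − 1 = 5.546%
The highest effective annual rate is Harbor Savings at 5.546%.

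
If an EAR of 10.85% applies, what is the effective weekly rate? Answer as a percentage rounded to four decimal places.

The per-week rate i satisfies (1 + i)^52 = 1 + 0.1085.
i = 1.1085^(1/52) − 1 = 0.0019829 = 0.1983%.

0.1983%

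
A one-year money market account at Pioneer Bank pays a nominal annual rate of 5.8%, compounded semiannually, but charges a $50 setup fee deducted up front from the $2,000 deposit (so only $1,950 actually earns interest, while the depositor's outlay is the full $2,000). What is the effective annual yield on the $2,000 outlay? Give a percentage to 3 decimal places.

3.237%

Value after one year: 1,950 × (1 + 0.058/2)^2 = 1,950 × 1.058841 = $2,064.74.
Effective yield on the $2,000 outlay: 2,064.74 / 2,000 − 1 = 0.032370 = 3.237%.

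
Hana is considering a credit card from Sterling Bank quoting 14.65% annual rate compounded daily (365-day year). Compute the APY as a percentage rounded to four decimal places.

15.7741%

EAR = (1 + 0.1465/365)^365 − 1.
= 1.157741 − 1 = 15.7741%.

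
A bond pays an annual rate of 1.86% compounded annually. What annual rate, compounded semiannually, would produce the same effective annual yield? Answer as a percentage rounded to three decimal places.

1.851%

Compounded annually, EAR = nominal = 0.018600.
Solve (1 + r/2)^2 = 1.018600: r/2 = 1.018600^(1/2) − 1 = 0.009257, so r = 0.018514 = 1.851%.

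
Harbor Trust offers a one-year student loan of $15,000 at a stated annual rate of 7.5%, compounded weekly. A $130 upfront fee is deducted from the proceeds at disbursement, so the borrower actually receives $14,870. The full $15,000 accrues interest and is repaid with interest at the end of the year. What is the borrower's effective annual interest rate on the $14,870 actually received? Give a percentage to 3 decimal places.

Amount owed after one year: 15,000 × (1 + 0.075/52)^52 = 15,000 × 1.077826 = $16,167.39.
Effective rate on net proceeds: 16,167.39 / 14,870 − 1 = 0.087249 = 8.725%.

8.725%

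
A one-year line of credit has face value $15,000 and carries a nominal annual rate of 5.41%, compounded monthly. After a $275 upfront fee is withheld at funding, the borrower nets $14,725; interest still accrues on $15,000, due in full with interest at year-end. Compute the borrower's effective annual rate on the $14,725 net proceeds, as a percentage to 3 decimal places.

Amount owed after one year: 15,000 × (1 + 0.0541/12)^12 = 15,000 × 1.055462 = $15,831.93.
Effective rate on net proceeds: 15,831.93 / 14,725 − 1 = 0.075173 = 7.517%.

7.517%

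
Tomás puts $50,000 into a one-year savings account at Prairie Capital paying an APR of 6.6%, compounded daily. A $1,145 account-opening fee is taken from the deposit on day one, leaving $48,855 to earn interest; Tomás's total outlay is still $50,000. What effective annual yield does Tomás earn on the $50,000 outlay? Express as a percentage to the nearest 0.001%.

Value after one year: 48,855 × (1 + 0.066/365)^365 = 48,855 × 1.068220 = $52,187.90.
Effective yield on the $50,000 outlay: 52,187.90 / 50,000 − 1 = 0.043758 = 4.376%.

4.376%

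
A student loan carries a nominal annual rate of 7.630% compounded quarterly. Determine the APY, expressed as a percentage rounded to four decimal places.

7.8511%

EAR = (1 + 0.07630/4)^4 − 1.
= 1.078511 − 1 = 7.8511%.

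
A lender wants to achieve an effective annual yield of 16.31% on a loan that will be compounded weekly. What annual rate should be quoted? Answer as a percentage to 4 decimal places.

(1 + r/52)^52 − 1 = 0.1631, so 1 + r/52 = 1.1631^(1/52).
r/52 = 0.002910, so r = 0.151309 = 15.1309%.

15.1309%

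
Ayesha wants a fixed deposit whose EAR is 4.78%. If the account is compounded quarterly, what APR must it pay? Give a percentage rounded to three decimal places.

4.697%

(1 + r/4)^4 − 1 = 0.0478, so 1 + r/4 = 1.0478^(1/4).
r/4 = 0.011742, so r = 0.046966 = 4.697%.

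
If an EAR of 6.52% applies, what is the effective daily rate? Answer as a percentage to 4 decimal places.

0.0173%

The per-day rate i satisfies (1 + i)^365 = 1 + 0.0652.
i = 1.0652^(1/365) − 1 = 0.0001731 = 0.0173%.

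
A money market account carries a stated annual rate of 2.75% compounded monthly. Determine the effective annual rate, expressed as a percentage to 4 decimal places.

2.7849%

EAR = (1 + 0.0275/12)^12 − 1.
= 1.027849 − 1 = 2.7849%.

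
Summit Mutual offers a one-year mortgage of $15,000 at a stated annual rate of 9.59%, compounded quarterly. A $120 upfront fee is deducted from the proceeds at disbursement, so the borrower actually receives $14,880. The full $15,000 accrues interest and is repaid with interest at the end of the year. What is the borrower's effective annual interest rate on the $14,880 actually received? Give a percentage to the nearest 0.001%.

10.827%

Amount owed after one year: 15,000 × (1 + 0.0959/4)^4 = 15,000 × 1.099404 = $16,491.06.
Effective rate on net proceeds: 16,491.06 / 14,880 − 1 = 0.108270 = 10.827%.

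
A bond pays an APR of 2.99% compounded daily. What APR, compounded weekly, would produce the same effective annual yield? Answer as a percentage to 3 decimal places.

EAR = (1 + 0.0299/365)^365 − 1 = 0.030350.
Solve (1 + r/52)^52 = 1.030350: r/52 = 1.030350^(1/52) − 1 = 0.000575, so r = 0.029907 = 2.991%.

2.991%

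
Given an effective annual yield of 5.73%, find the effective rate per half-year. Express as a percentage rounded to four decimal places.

2.8251%

The per-half-year rate i satisfies (1 + i)^2 = 1 + 0.0573.
i = 1.0573^(1/2) − 1 = 0.0282509 = 2.8251%.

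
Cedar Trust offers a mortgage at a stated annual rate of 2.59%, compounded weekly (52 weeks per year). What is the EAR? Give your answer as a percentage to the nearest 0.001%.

2.623%

EAR = (1 + 0.0259/52)^52 − 1.
= (1 + 0.000498)^52 − 1 = 1.026232 − 1 = 2.623%.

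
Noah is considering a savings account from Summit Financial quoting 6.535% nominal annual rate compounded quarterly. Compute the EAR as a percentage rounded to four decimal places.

6.6969%

EAR = (1 + 0.06535/4)^4 − 1.
= 1.066969 − 1 = 6.6969%.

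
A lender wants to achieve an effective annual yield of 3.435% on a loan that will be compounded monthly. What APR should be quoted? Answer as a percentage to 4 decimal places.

3.3821%

(1 + r/12)^12 − 1 = 0.03435, so 1 + r/12 = 1.03435^(1/12).
r/12 = 0.002818, so r = 0.033821 = 3.3821%.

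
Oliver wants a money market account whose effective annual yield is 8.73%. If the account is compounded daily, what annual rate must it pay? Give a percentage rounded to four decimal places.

(1 + r/365)^365 − 1 = 0.0873, so 1 + r/365 = 1.0873^(1/365).
r/365 = 0.000229, so r = 0.083707 = 8.3707%.

8.3707%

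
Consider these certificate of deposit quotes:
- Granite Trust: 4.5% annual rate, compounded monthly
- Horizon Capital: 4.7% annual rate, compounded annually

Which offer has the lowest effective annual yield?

Granite Trust: (1 + 0.045/12)^12 − 1 = 4.594%
Horizon Capital: compounded annually, EAR = 4.700%
The lowest effective annual rate is Granite Trust at 4.594%.

Granite Trust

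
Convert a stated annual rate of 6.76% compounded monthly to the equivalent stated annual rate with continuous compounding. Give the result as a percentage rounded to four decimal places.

6.7410%

EAR = (1 + 0.0676/12)^12 − 1 = 0.069734.
Equivalent continuous rate: r = ln(1 + 0.069734) = 0.067410 = 6.7410%.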